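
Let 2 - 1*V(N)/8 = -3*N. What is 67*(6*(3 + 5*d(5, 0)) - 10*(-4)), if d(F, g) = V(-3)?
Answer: -108674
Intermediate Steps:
V(N) = 16 + 24*N (V(N) = 16 - (-24)*N = 16 + 24*N)
d(F, g) = -56 (d(F, g) = 16 + 24*(-3) = 16 - 72 = -56)
67*(6*(3 + 5*d(5, 0)) - 10*(-4)) = 67*(6*(3 + 5*(-56)) - 10*(-4)) = 67*(6*(3 - 280) + 40) = 67*(6*(-277) + 40) = 67*(-1662 + 40) = 67*(-1622) = -108674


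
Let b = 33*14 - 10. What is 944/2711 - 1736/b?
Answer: -1069902/306343 ≈ -3.4925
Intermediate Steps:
b = 452 (b = 462 - 10 = 452)
944/2711 - 1736/b = 944/2711 - 1736/452 = 944*(1/2711) - 1736*1/452 = 944/2711 - 434/113 = -1069902/306343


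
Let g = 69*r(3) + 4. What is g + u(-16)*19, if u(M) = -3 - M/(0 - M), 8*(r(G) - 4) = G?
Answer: 2143/8 ≈ 267.88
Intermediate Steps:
r(G) = 4 + G/8
u(M) = -2 (u(M) = -3 - M/((-M)) = -3 - M*(-1/M) = -3 - 1*(-1) = -3 + 1 = -2)
g = 2447/8 (g = 69*(4 + (1/8)*3) + 4 = 69*(4 + 3/8) + 4 = 69*(35/8) + 4 = 2415/8 + 4 = 2447/8 ≈ 305.88)
g + u(-16)*19 = 2447/8 - 2*19 = 2447/8 - 38 = 2143/8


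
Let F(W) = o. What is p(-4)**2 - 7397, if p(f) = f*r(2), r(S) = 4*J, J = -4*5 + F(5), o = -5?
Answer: 152603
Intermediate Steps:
F(W) = -5
J = -25 (J = -4*5 - 5 = -20 - 5 = -25)
r(S) = -100 (r(S) = 4*(-25) = -100)
p(f) = -100*f (p(f) = f*(-100) = -100*f)
p(-4)**2 - 7397 = (-100*(-4))**2 - 7397 = 400**2 - 7397 = 160000 - 7397 = 152603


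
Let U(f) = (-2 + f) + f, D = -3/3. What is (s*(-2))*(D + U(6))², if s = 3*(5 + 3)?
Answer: -3888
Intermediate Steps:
D = -1 (D = -3*⅓ = -1)
U(f) = -2 + 2*f
s = 24 (s = 3*8 = 24)
(s*(-2))*(D + U(6))² = (24*(-2))*(-1 + (-2 + 2*6))² = -48*(-1 + (-2 + 12))² = -48*(-1 + 10)² = -48*9² = -48*81 = -3888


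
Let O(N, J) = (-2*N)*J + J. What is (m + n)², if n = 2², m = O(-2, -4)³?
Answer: 63936016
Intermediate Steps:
O(N, J) = J - 2*J*N (O(N, J) = -2*J*N + J = J - 2*J*N)
m = -8000 (m = (-4*(1 - 2*(-2)))³ = (-4*(1 + 4))³ = (-4*5)³ = (-20)³ = -8000)
n = 4
(m + n)² = (-8000 + 4)² = (-7996)² = 63936016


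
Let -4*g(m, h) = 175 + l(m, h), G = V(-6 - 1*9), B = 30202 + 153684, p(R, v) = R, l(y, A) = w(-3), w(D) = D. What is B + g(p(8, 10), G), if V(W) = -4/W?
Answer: 183843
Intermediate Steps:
l(y, A) = -3
B = 183886
G = 4/15 (G = -4/(-6 - 1*9) = -4/(-6 - 9) = -4/(-15) = -4*(-1/15) = 4/15 ≈ 0.26667)
g(m, h) = -43 (g(m, h) = -(175 - 3)/4 = -1/4*172 = -43)
B + g(p(8, 10), G) = 183886 - 43 = 183843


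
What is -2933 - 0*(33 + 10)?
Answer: -2933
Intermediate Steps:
-2933 - 0*(33 + 10) = -2933 - 0*43 = -2933 - 1*0 = -2933 + 0 = -2933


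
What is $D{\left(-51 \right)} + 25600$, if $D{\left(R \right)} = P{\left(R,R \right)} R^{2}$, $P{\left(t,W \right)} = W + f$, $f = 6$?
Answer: $-91445$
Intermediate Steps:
$P{\left(t,W \right)} = 6 + W$ ($P{\left(t,W \right)} = W + 6 = 6 + W$)
$D{\left(R \right)} = R^{2} \left(6 + R\right)$ ($D{\left(R \right)} = \left(6 + R\right) R^{2} = R^{2} \left(6 + R\right)$)
$D{\left(-51 \right)} + 25600 = \left(-51\right)^{2} \left(6 - 51\right) + 25600 = 2601 \left(-45\right) + 25600 = -117045 + 25600 = -91445$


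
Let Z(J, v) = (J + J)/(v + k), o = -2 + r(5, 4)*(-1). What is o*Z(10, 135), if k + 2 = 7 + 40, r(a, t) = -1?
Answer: -⅑ ≈ -0.11111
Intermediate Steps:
k = 45 (k = -2 + (7 + 40) = -2 + 47 = 45)
o = -1 (o = -2 - 1*(-1) = -2 + 1 = -1)
Z(J, v) = 2*J/(45 + v) (Z(J, v) = (J + J)/(v + 45) = (2*J)/(45 + v) = 2*J/(45 + v))
o*Z(10, 135) = -2*10/(45 + 135) = -2*10/180 = -1*⅑ = -⅑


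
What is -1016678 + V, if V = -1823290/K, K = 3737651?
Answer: -3799989366668/3737651 ≈ -1.0167e+6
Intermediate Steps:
V = -1823290/3737651 ≈ -0.48782
-1016678 + V = -1016678 - 1823290/3737651 = -3799989366668/3737651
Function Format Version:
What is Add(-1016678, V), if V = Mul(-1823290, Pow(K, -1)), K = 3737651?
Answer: Rational(-3799989366668, 3737651) ≈ -1.0167e+6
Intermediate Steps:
V = Rational(-1823290, 3737651) (V = Mul(-1823290, Pow(3737651, -1)) = Mul(-1823290, Rational(1, 3737651)) = Rational(-1823290, 3737651) ≈ -0.48782)
Add(-1016678, V) = Add(-1016678, Rational(-1823290, 3737651)) = Rational(-3799989366668, 3737651)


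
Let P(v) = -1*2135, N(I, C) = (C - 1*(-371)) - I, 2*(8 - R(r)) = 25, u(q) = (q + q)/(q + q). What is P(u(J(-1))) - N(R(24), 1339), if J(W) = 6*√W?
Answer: -7699/2 ≈ -3849.5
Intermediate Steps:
u(q) = 1 (u(q) = (2*q)/((2*q)) = (2*q)*(1/(2*q)) = 1)
R(r) = -9/2 (R(r) = 8 - ½*25 = 8 - 25/2 = -9/2)
N(I, C) = 371 + C - I (N(I, C) = (C + 371) - I = (371 + C) - I = 371 + C - I)
P(v) = -2135
P(u(J(-1))) - N(R(24), 1339) = -2135 - (371 + 1339 - 1*(-9/2)) = -2135 - (371 + 1339 + 9/2) = -2135 - 1*3429/2 = -2135 - 3429/2 = -7699/2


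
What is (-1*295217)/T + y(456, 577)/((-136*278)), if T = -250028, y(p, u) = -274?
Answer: 1403759001/1181632328 ≈ 1.1880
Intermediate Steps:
(-1*295217)/T + y(456, 577)/((-136*278)) = -1*295217/(-250028) - 274/((-136*278)) = -295217*(-1/250028) - 274/(-37808) = 295217/250028 - 274*(-1/37808) = 295217/250028 + 137/18904 = 1403759001/1181632328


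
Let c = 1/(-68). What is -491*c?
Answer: 491/68 ≈ 7.2206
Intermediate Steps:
c = -1/68 ≈ -0.014706
-491*c = -491*(-1/68) = 491/68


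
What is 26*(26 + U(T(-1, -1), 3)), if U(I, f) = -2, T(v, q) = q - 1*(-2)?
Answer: 624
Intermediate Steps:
T(v, q) = 2 + q (T(v, q) = q + 2 = 2 + q)
26*(26 + U(T(-1, -1), 3)) = 26*(26 - 2) = 26*24 = 624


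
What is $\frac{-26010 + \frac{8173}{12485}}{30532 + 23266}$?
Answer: $- \frac{29520607}{61060730} \approx -0.48346$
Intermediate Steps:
$\frac{-26010 + \frac{8173}{12485}}{30532 + 23266} = \frac{-26010 + 8173 \cdot \frac{1}{12485}}{53798} = \left(-26010 + \frac{743}{1135}\right) \frac{1}{53798} = \left(- \frac{29520607}{1135}\right) \frac{1}{53798} = - \frac{29520607}{61060730}$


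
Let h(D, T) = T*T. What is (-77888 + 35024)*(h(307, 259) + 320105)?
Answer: -16596340704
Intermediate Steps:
h(D, T) = T²
(-77888 + 35024)*(h(307, 259) + 320105) = (-77888 + 35024)*(259² + 320105) = -42864*(67081 + 320105) = -42864*387186 = -16596340704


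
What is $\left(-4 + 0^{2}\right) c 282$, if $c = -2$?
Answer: $2256$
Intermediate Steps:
$\left(-4 + 0^{2}\right) c 282 = \left(-4 + 0^{2}\right) \left(-2\right) 282 = \left(-4 + 0\right) \left(-2\right) 282 = \left(-4\right) \left(-2\right) 282 = 8 \cdot 282 = 2256$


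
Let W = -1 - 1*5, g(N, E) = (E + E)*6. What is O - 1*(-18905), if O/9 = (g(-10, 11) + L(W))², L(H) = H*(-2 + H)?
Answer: 310505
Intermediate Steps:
g(N, E) = 12*E (g(N, E) = (2*E)*6 = 12*E)
W = -6 (W = -1 - 5 = -6)
O = 291600 (O = 9*(12*11 - 6*(-2 - 6))² = 9*(132 - 6*(-8))² = 9*(132 + 48)² = 9*180² = 9*32400 = 291600)
O - 1*(-18905) = 291600 - 1*(-18905) = 291600 + 18905 = 310505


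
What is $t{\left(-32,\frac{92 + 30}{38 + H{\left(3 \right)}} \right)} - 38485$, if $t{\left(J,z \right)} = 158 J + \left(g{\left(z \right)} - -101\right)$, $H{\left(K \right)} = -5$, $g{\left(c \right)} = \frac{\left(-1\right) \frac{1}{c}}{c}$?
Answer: $- \frac{646562049}{14884} \approx -43440.0$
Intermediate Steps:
$g{\left(c \right)} = - \frac{1}{c^{2}}$
$t{\left(J,z \right)} = 101 - \frac{1}{z^{2}} + 158 J$ ($t{\left(J,z \right)} = 158 J - \left(-101 + \frac{1}{z^{2}}\right) = 158 J + \left(- \frac{1}{z^{2}} + 101\right) = 158 J + \left(101 - \frac{1}{z^{2}}\right) = 101 - \frac{1}{z^{2}} + 158 J$)
$t{\left(-32,\frac{92 + 30}{38 + H{\left(3 \right)}} \right)} - 38485 = \left(101 - \frac{1}{\frac{1}{\left(38 - 5\right)^{2}} \left(92 + 30\right)^{2}} + 158 \left(-32\right)\right) - 38485 = \left(101 - \frac{1}{\frac{14884}{1089}} - 5056\right) - 38485 = \left(101 - \frac{1089}{14884} - 5056\right) - 38485 = - \frac{73751309}{14884} - 38485 = - \frac{646562049}{14884}$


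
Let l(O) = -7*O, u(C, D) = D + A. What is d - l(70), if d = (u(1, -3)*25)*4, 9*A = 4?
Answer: 2110/9 ≈ 234.44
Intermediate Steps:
A = 4/9 (A = (⅑)*4 = 4/9 ≈ 0.44444)
u(C, D) = 4/9 + D (u(C, D) = D + 4/9 = 4/9 + D)
d = -2300/9 (d = ((4/9 - 3)*25)*4 = -23/9*25*4 = -575/9*4 = -2300/9 ≈ -255.56)
d - l(70) = -2300/9 - (-7)*70 = -2300/9 - 1*(-490) = -2300/9 + 490 = 2110/9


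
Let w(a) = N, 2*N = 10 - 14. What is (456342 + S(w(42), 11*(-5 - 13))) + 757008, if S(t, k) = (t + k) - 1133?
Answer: 1212017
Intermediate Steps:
N = -2 (N = (10 - 14)/2 = (1/2)*(-4) = -2)
w(a) = -2
S(t, k) = -1133 + k + t (S(t, k) = (k + t) - 1133 = -1133 + k + t)
(456342 + S(w(42), 11*(-5 - 13))) + 757008 = (456342 + (-1133 + 11*(-5 - 13) - 2)) + 757008 = (456342 + (-1133 + 11*(-18) - 2)) + 757008 = (456342 + (-1133 - 198 - 2)) + 757008 = (456342 - 1333) + 757008 = 455009 + 757008 = 1212017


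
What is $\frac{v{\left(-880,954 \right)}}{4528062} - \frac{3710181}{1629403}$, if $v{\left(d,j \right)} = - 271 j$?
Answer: $- \frac{956732537468}{409890989277} \approx -2.3341$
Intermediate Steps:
$\frac{v{\left(-880,954 \right)}}{4528062} - \frac{3710181}{1629403} = \frac{\left(-271\right) 954}{4528062} - \frac{3710181}{1629403} = \left(-258534\right) \frac{1}{4528062} - \frac{3710181}{1629403} = - \frac{14363}{251559} - \frac{3710181}{1629403} = - \frac{956732537468}{409890989277}$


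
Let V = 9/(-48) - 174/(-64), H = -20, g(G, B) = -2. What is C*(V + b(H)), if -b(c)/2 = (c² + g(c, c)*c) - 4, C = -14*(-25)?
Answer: -4869025/16 ≈ -3.0431e+5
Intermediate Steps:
C = 350
b(c) = 8 - 2*c² + 4*c (b(c) = -2*((c² - 2*c) - 4) = -2*(-4 + c² - 2*c) = 8 - 2*c² + 4*c)
V = 81/32 (V = 9*(-1/48) - 174*(-1/64) = -3/16 + 87/32 = 81/32 ≈ 2.5313)
C*(V + b(H)) = 350*(81/32 + (8 - 2*(-20)² + 4*(-20))) = 350*(81/32 + (8 - 2*400 - 80)) = 350*(81/32 + (8 - 800 - 80)) = 350*(81/32 - 872) = 350*(-27823/32) = -4869025/16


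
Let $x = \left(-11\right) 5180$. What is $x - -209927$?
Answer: $152947$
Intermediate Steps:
$x = -56980$
$x - -209927 = -56980 - -209927 = -56980 + 209927 = 152947$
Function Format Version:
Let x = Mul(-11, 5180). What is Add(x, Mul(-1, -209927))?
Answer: 152947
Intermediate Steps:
x = -56980
Add(x, Mul(-1, -209927)) = Add(-56980, Mul(-1, -209927)) = Add(-56980, 209927) = 152947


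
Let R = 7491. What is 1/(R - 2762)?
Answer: 1/4729 ≈ 0.00021146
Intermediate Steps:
1/(R - 2762) = 1/(7491 - 2762) = 1/4729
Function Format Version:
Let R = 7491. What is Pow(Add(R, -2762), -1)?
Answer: Rational(1, 4729) ≈ 0.00021146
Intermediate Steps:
Pow(Add(R, -2762), -1) = Pow(Add(7491, -2762), -1) = Pow(4729, -1) = Rational(1, 4729)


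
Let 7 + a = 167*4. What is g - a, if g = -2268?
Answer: -2929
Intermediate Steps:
a = 661 (a = -7 + 167*4 = -7 + 668 = 661)
g - a = -2268 - 1*661 = -2268 - 661 = -2929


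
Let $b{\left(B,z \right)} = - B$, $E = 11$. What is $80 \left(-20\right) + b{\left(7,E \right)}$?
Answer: $-1607$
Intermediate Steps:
$80 \left(-20\right) + b{\left(7,E \right)} = 80 \left(-20\right) - 7 = -1600 - 7 = -1607$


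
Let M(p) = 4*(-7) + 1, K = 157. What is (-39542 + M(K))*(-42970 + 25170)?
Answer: 704328200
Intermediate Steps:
M(p) = -27 (M(p) = -28 + 1 = -27)
(-39542 + M(K))*(-42970 + 25170) = (-39542 - 27)*(-42970 + 25170) = -39569*(-17800) = 704328200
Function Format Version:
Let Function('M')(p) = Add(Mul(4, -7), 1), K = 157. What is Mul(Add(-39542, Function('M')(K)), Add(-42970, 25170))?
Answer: 704328200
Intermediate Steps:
Function('M')(p) = -27 (Function('M')(p) = Add(-28, 1) = -27)
Mul(Add(-39542, Function('M')(K)), Add(-42970, 25170)) = Mul(Add(-39542, -27), Add(-42970, 25170)) = Mul(-39569, -17800) = 704328200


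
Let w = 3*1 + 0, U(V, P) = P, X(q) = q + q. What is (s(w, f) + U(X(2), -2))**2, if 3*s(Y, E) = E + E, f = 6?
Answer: 4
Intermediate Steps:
X(q) = 2*q
w = 3 (w = 3 + 0 = 3)
s(Y, E) = 2*E/3 (s(Y, E) = (E + E)/3 = (2*E)/3 = 2*E/3)
(s(w, f) + U(X(2), -2))**2 = ((2/3)*6 - 2)**2 = (4 - 2)**2 = 2**2 = 4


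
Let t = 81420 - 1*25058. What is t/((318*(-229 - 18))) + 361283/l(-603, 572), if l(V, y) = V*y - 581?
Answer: -23925118216/13568703681 ≈ -1.7633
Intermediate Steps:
t = 56362 (t = 81420 - 25058 = 56362)
l(V, y) = -581 + V*y
t/((318*(-229 - 18))) + 361283/l(-603, 572) = 56362/((318*(-229 - 18))) + 361283/(-581 - 603*572) = 56362/((318*(-247))) + 361283/(-581 - 344916) = 56362/(-78546) + 361283/(-345497) = 56362*(-1/78546) + 361283*(-1/345497) = -28181/39273 - 361283/345497 = -23925118216/13568703681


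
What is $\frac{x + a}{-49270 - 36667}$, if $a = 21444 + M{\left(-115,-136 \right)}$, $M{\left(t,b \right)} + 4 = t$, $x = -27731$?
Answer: $\frac{6406}{85937} \approx 0.074543$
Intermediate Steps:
$M{\left(t,b \right)} = -4 + t$
$a = 21325$ ($a = 21444 - 119 = 21325$)
$\frac{x + a}{-49270 - 36667} = \frac{-27731 + 21325}{-49270 - 36667} = - \frac{6406}{-85937} = \left(-6406\right) \left(- \frac{1}{85937}\right) = \frac{6406}{85937}$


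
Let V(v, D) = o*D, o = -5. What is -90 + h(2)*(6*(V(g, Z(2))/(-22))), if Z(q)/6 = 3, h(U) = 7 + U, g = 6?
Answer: 1440/11 ≈ 130.91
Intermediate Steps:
Z(q) = 18 (Z(q) = 6*3 = 18)
V(v, D) = -5*D
-90 + h(2)*(6*(V(g, Z(2))/(-22))) = -90 + (7 + 2)*(6*(-5*18/(-22))) = -90 + 9*(6*(-90*(-1/22))) = -90 + 9*(6*(45/11)) = -90 + 9*(270/11) = -90 + 2430/11 = 1440/11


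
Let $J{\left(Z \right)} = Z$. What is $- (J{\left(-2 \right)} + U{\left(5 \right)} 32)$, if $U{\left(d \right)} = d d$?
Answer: $-798$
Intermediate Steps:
$U{\left(d \right)} = d^{2}$
$- (J{\left(-2 \right)} + U{\left(5 \right)} 32) = - (-2 + 5^{2} \cdot 32) = - (-2 + 25 \cdot 32) = - (-2 + 800) = \left(-1\right) 798 = -798$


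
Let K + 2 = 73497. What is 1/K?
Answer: 1/73495 ≈ 1.3606e-5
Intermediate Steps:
K = 73495 (K = -2 + 73497 = 73495)
1/K = 1/73495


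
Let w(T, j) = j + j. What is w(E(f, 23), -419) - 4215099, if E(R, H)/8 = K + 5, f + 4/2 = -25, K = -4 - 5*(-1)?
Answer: -4215937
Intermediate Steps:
K = 1 (K = -4 + 5 = 1)
f = -27 (f = -2 - 25 = -27)
E(R, H) = 48 (E(R, H) = 8*(1 + 5) = 8*6 = 48)
w(T, j) = 2*j
w(E(f, 23), -419) - 4215099 = 2*(-419) - 4215099 = -838 - 4215099 = -4215937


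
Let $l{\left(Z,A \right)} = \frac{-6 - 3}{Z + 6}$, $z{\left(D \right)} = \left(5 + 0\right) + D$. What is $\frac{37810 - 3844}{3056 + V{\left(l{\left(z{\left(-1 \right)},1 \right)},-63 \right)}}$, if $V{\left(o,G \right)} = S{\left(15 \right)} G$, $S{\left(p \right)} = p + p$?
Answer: $\frac{16983}{583} \approx 29.13$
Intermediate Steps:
$z{\left(D \right)} = 5 + D$
$S{\left(p \right)} = 2 p$
$l{\left(Z,A \right)} = - \frac{9}{6 + Z}$
$V{\left(o,G \right)} = 30 G$ ($V{\left(o,G \right)} = 2 \cdot 15 G = 30 G$)
$\frac{37810 - 3844}{3056 + V{\left(l{\left(z{\left(-1 \right)},1 \right)},-63 \right)}} = \frac{37810 - 3844}{3056 + 30 \left(-63\right)} = \frac{33966}{3056 - 1890} = \frac{33966}{1166} = 33966 \cdot \frac{1}{1166} = \frac{16983}{583}$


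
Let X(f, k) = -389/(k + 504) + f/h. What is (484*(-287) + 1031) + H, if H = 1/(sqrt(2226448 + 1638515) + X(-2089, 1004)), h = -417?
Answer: -210721777924753290748983/1528331613850564847 + 395434714896*sqrt(3864963)/1528331613850564847 ≈ -1.3788e+5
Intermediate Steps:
X(f, k) = -389/(504 + k) - f/417 (X(f, k) = -389/(k + 504) + f/(-417) = -389/(504 + k) + f*(-1/417) = -389/(504 + k) - f/417)
H = 1/(2987999/628836 + sqrt(3864963)) (H = 1/(sqrt(2226448 + 1638515) + (-162213 - 504*(-2089) - 1*(-2089)*1004)/(417*(504 + 1004))) = 1/(sqrt(3864963) + (1/417)*(-162213 + 1052856 + 2097356)/1508) = 1/(sqrt(3864963) + (1/417)*(1/1508)*2987999) = 1/(sqrt(3864963) + 2987999/628836) = 1/(2987999/628836 + sqrt(3864963)) ≈ 0.00050743)
(484*(-287) + 1031) + H = (484*(-287) + 1031) + (-1878961339164/1528331613850564847 + 395434714896*sqrt(3864963)/1528331613850564847) = (-138908 + 1031) + (-1878961339164/1528331613850564847 + 395434714896*sqrt(3864963)/1528331613850564847) = -137877 + (-1878961339164/1528331613850564847 + 395434714896*sqrt(3864963)/1528331613850564847) = -210721777924753290748983/1528331613850564847 + 395434714896*sqrt(3864963)/1528331613850564847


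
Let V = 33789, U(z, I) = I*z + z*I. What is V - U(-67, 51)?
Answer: 40623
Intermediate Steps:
U(z, I) = 2*I*z (U(z, I) = I*z + I*z = 2*I*z)
V - U(-67, 51) = 33789 - 2*51*(-67) = 33789 - 1*(-6834) = 33789 + 6834 = 40623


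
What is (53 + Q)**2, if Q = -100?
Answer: 2209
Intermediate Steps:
(53 + Q)**2 = (53 - 100)**2 = (-47)**2 = 2209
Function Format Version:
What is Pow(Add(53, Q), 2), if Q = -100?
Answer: 2209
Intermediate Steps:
Pow(Add(53, Q), 2) = Pow(Add(53, -100), 2) = Pow(-47, 2) = 2209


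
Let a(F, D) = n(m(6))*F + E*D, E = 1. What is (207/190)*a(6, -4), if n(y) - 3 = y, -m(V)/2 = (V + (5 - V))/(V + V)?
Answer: 1863/190 ≈ 9.8053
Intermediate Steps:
m(V) = -5/V (m(V) = -2*(V + (5 - V))/(V + V) = -10/(2*V) = -10*1/(2*V) = -5/V)
n(y) = 3 + y
a(F, D) = D + 13*F/6 (a(F, D) = (3 - 5/6)*F + 1*D = (3 - 5*⅙)*F + D = (3 - ⅚)*F + D = 13*F/6 + D = D + 13*F/6)
(207/190)*a(6, -4) = (207/190)*(-4 + (13/6)*6) = (207*(1/190))*(-4 + 13) = (207/190)*9 = 1863/190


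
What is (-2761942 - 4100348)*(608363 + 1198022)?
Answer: -12395937721650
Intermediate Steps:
(-2761942 - 4100348)*(608363 + 1198022) = -6862290*1806385 = -12395937721650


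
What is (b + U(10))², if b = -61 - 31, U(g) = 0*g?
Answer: 8464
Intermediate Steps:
U(g) = 0
b = -92
(b + U(10))² = (-92 + 0)² = (-92)² = 8464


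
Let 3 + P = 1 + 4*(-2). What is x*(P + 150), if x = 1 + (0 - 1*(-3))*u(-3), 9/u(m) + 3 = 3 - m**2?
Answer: -280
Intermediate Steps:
u(m) = -9/m**2 (u(m) = 9/(-3 + (3 - m**2)) = 9/((-m**2)) = 9*(-1/m**2) = -9/m**2)
P = -10 (P = -3 + (1 + 4*(-2)) = -3 + (1 - 8) = -3 - 7 = -10)
x = -2 (x = 1 + (0 - 1*(-3))*(-9/(-3)**2) = 1 + (0 + 3)*(-9*1/9) = 1 + 3*(-1) = 1 - 3 = -2)
x*(P + 150) = -2*(-10 + 150) = -2*140 = -280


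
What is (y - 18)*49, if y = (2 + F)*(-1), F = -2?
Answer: -882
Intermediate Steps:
y = 0 (y = (2 - 2)*(-1) = 0*(-1) = 0)
(y - 18)*49 = (0 - 18)*49 = -18*49 = -882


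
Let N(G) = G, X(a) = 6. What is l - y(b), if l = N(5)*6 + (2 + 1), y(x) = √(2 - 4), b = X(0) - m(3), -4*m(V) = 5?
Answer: 33 - I*√2 ≈ 33.0 - 1.4142*I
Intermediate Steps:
m(V) = -5/4 (m(V) = -¼*5 = -5/4)
b = 29/4 (b = 6 - 1*(-5/4) = 6 + 5/4 = 29/4 ≈ 7.2500)
y(x) = I*√2 (y(x) = √(-2) = I*√2)
l = 33 (l = 5*6 + (2 + 1) = 30 + 3 = 33)
l - y(b) = 33 - I*√2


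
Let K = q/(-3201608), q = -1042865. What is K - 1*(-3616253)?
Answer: 11577825577689/3201608 ≈ 3.6163e+6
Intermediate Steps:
K = 1042865/3201608 (K = -1042865/(-3201608) = -1042865*(-1/3201608) = 1042865/3201608 ≈ 0.32573)
K - 1*(-3616253) = 1042865/3201608 - 1*(-3616253) = 1042865/3201608 + 3616253 = 11577825577689/3201608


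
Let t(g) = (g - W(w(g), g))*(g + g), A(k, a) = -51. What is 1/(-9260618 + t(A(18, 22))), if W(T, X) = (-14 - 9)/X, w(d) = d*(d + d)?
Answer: -1/9255370 ≈ -1.0805e-7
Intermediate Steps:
w(d) = 2*d² (w(d) = d*(2*d) = 2*d²)
W(T, X) = -23/X
t(g) = 2*g*(g + 23/g) (t(g) = (g - (-23)/g)*(g + g) = (g + 23/g)*(2*g) = 2*g*(g + 23/g))
1/(-9260618 + t(A(18, 22))) = 1/(-9260618 + (46 + 2*(-51)²)) = 1/(-9260618 + (46 + 2*2601)) = 1/(-9260618 + (46 + 5202)) = 1/(-9260618 + 5248) = 1/(-9255370) = -1/9255370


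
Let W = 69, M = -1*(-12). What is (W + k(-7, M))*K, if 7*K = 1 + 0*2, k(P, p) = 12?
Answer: 81/7 ≈ 11.571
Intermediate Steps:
M = 12
K = ⅐ (K = (1 + 0*2)/7 = (1 + 0)/7 = (⅐)*1 = ⅐ ≈ 0.14286)
(W + k(-7, M))*K = (69 + 12)*(⅐) = 81*(⅐) = 81/7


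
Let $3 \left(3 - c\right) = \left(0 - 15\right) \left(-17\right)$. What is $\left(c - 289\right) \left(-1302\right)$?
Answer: $483042$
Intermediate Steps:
$c = -82$ ($c = 3 - \frac{\left(0 - 15\right) \left(-17\right)}{3} = 3 - \frac{\left(-15\right) \left(-17\right)}{3} = 3 - 85 = -82$)
$\left(c - 289\right) \left(-1302\right) = \left(-82 - 289\right) \left(-1302\right) = \left(-371\right) \left(-1302\right) = 483042$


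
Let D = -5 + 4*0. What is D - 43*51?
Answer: -2198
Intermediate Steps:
D = -5 (D = -5 + 0 = -5)
D - 43*51 = -5 - 43*51 = -5 - 2193 = -2198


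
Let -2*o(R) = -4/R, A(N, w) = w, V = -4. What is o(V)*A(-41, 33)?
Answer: -33/2 ≈ -16.500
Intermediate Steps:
o(R) = 2/R (o(R) = -(-2)/R = 2/R)
o(V)*A(-41, 33) = (2/(-4))*33 = (2*(-1/4))*33 = -1/2*33 = -33/2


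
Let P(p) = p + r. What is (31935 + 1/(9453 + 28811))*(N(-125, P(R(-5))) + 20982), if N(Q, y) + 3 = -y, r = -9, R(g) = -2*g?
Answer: 12817147261249/19132 ≈ 6.6993e+8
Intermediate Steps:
P(p) = -9 + p (P(p) = p - 9 = -9 + p)
N(Q, y) = -3 - y
(31935 + 1/(9453 + 28811))*(N(-125, P(R(-5))) + 20982) = (31935 + 1/(9453 + 28811))*((-3 - (-9 - 2*(-5))) + 20982) = (31935 + 1/38264)*((-3 - (-9 + 10)) + 20982) = (31935 + 1/38264)*((-3 - 1*1) + 20982) = 1221960841*((-3 - 1) + 20982)/38264 = 1221960841*(-4 + 20982)/38264 = (1221960841/38264)*20978 = 12817147261249/19132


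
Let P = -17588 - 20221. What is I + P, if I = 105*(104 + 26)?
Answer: -24159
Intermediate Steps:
P = -37809
I = 13650 (I = 105*130 = 13650)
I + P = 13650 - 37809 = -24159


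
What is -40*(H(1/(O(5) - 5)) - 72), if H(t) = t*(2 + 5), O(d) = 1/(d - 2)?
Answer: 2940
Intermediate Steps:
O(d) = 1/(-2 + d)
H(t) = 7*t (H(t) = t*7 = 7*t)
-40*(H(1/(O(5) - 5)) - 72) = -40*(7/(1/(-2 + 5) - 5) - 72) = -40*(7/(1/3 - 5) - 72) = -40*(7/(⅓ - 5) - 72) = -40*(7/(-14/3) - 72) = -40*(7*(-3/14) - 72) = -40*(-3/2 - 72) = -40*(-147/2) = 2940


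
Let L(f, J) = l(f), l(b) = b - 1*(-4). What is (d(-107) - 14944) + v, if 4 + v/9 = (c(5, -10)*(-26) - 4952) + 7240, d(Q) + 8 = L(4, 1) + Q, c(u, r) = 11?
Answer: 2931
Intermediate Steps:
l(b) = 4 + b (l(b) = b + 4 = 4 + b)
L(f, J) = 4 + f
d(Q) = Q (d(Q) = -8 + ((4 + 4) + Q) = -8 + (8 + Q) = Q)
v = 17982 (v = -36 + 9*((11*(-26) - 4952) + 7240) = -36 + 9*((-286 - 4952) + 7240) = -36 + 9*(-5238 + 7240) = -36 + 9*2002 = -36 + 18018 = 17982)
(d(-107) - 14944) + v = (-107 - 14944) + 17982 = -15051 + 17982 = 2931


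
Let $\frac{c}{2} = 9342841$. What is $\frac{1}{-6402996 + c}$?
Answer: $\frac{1}{12282686} \approx 8.1415 \cdot 10^{-8}$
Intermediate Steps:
$c = 18685682$ ($c = 2 \cdot 9342841 = 18685682$)
$\frac{1}{-6402996 + c} = \frac{1}{-6402996 + 18685682} = \frac{1}{12282686}$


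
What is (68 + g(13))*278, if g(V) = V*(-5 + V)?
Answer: 47816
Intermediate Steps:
(68 + g(13))*278 = (68 + 13*(-5 + 13))*278 = (68 + 13*8)*278 = (68 + 104)*278 = 172*278 = 47816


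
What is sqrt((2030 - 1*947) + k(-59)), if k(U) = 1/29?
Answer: 4*sqrt(56927)/29 ≈ 32.909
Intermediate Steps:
k(U) = 1/29
sqrt((2030 - 1*947) + k(-59)) = sqrt((2030 - 1*947) + 1/29) = sqrt((2030 - 947) + 1/29) = sqrt(1083 + 1/29) = sqrt(31408/29) = 4*sqrt(56927)/29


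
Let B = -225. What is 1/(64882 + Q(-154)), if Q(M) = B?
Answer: 1/64657 ≈ 1.5466e-5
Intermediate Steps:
Q(M) = -225
1/(64882 + Q(-154)) = 1/(64882 - 225) = 1/64657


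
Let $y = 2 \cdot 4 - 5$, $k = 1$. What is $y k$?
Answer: $3$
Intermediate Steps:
$y = 3$ ($y = 8 - 5 = 3$)
$y k = 3 \cdot 1 = 3$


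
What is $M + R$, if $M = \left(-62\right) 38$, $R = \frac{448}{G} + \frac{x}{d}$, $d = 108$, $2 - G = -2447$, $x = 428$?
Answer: $- \frac{155511649}{66123} \approx -2351.9$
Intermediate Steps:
$G = 2449$ ($G = 2 - -2447 = 2 + 2447 = 2449$)
$R = \frac{274139}{66123}$ ($R = \frac{448}{2449} + \frac{428}{108} = 448 \cdot \frac{1}{2449} + 428 \cdot \frac{1}{108} = \frac{448}{2449} + \frac{107}{27} = \frac{274139}{66123} \approx 4.1459$)
$M = -2356$
$M + R = -2356 + \frac{274139}{66123} = - \frac{155511649}{66123}$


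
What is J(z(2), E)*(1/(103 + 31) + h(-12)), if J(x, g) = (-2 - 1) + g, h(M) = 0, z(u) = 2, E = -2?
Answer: -5/134 ≈ -0.037313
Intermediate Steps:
J(x, g) = -3 + g
J(z(2), E)*(1/(103 + 31) + h(-12)) = (-3 - 2)*(1/(103 + 31) + 0) = -5*(1/134 + 0) = -5*1/134 = -5/134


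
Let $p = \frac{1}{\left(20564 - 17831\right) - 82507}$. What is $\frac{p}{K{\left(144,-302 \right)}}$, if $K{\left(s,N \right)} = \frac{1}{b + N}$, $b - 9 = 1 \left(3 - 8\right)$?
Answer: $\frac{149}{39887} \approx 0.0037356$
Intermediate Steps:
$b = 4$ ($b = 9 + 1 \left(3 - 8\right) = 9 + 1 \left(-5\right) = 9 - 5 = 4$)
$K{\left(s,N \right)} = \frac{1}{4 + N}$
$p = - \frac{1}{79774}$ ($p = \frac{1}{2733 - 82507} = \frac{1}{-79774} = - \frac{1}{79774} \approx -1.2535 \cdot 10^{-5}$)
$\frac{p}{K{\left(144,-302 \right)}} = - \frac{1}{79774 \frac{1}{4 - 302}} = - \frac{1}{79774 \frac{1}{-298}} = - \frac{1}{79774 \left(- \frac{1}{298}\right)} = \left(- \frac{1}{79774}\right) \left(-298\right) = \frac{149}{39887}$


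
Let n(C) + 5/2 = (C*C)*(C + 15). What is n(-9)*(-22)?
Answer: -10637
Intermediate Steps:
n(C) = -5/2 + C²*(15 + C) (n(C) = -5/2 + (C*C)*(C + 15) = -5/2 + C²*(15 + C))
n(-9)*(-22) = (-5/2 + (-9)³ + 15*(-9)²)*(-22) = (-5/2 - 729 + 15*81)*(-22) = (-5/2 - 729 + 1215)*(-22) = (967/2)*(-22) = -10637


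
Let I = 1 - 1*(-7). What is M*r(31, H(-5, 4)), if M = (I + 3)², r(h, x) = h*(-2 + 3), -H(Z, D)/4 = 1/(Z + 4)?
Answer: 3751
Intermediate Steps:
H(Z, D) = -4/(4 + Z) (H(Z, D) = -4/(Z + 4) = -4/(4 + Z))
r(h, x) = h (r(h, x) = h*1 = h)
I = 8 (I = 1 + 7 = 8)
M = 121 (M = (8 + 3)² = 11² = 121)
M*r(31, H(-5, 4)) = 121*31 = 3751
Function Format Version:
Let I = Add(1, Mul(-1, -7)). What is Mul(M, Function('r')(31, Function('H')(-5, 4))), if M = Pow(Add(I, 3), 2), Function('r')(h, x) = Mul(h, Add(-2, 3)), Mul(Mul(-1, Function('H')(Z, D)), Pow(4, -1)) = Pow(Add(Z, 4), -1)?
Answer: 3751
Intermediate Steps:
Function('H')(Z, D) = Mul(-4, Pow(Add(4, Z), -1)) (Function('H')(Z, D) = Mul(-4, Pow(Add(Z, 4), -1)) = Mul(-4, Pow(Add(4, Z), -1)))
Function('r')(h, x) = h (Function('r')(h, x) = Mul(h, 1) = h)
I = 8 (I = Add(1, 7) = 8)
M = 121 (M = Pow(Add(8, 3), 2) = Pow(11, 2) = 121)
Mul(M, Function('r')(31, Function('H')(-5, 4))) = Mul(121, 31) = 3751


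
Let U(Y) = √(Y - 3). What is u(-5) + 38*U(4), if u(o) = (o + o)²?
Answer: 138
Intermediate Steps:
u(o) = 4*o² (u(o) = (2*o)² = 4*o²)
U(Y) = √(-3 + Y)
u(-5) + 38*U(4) = 4*(-5)² + 38*√(-3 + 4) = 4*25 + 38*√1 = 100 + 38*1 = 100 + 38 = 138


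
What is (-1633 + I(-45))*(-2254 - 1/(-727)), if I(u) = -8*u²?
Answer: 29222170281/727 ≈ 4.0196e+7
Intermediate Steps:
(-1633 + I(-45))*(-2254 - 1/(-727)) = (-1633 - 8*(-45)²)*(-2254 - 1/(-727)) = (-1633 - 8*2025)*(-2254 - 1*(-1/727)) = (-1633 - 16200)*(-2254 + 1/727) = -17833*(-1638657/727) = 29222170281/727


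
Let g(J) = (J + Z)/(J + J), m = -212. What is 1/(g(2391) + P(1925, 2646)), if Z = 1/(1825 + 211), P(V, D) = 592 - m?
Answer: 9736152/7832734285 ≈ 0.0012430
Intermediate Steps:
P(V, D) = 804 (P(V, D) = 592 - 1*(-212) = 592 + 212 = 804)
Z = 1/2036 ≈ 0.00049116
g(J) = (1/2036 + J)/(2*J) (g(J) = (J + 1/2036)/(J + J) = (1/2036 + J)/((2*J)) = (1/2036 + J)*(1/(2*J)) = (1/2036 + J)/(2*J))
1/(g(2391) + P(1925, 2646)) = 1/((1/4072)*(1 + 2036*2391)/2391 + 804) = 1/((1/4072)*(1/2391)*(1 + 4868076) + 804) = 1/((1/4072)*(1/2391)*4868077 + 804) = 1/(4868077/9736152 + 804) = 1/(7832734285/9736152) = 9736152/7832734285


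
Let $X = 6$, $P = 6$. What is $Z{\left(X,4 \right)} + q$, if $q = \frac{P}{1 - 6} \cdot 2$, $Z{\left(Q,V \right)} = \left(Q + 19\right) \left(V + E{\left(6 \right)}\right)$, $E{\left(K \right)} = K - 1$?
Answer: $\frac{1113}{5} \approx 222.6$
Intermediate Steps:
$E{\left(K \right)} = -1 + K$
$Z{\left(Q,V \right)} = \left(5 + V\right) \left(19 + Q\right)$ ($Z{\left(Q,V \right)} = \left(Q + 19\right) \left(V + \left(-1 + 6\right)\right) = \left(19 + Q\right) \left(V + 5\right) = \left(19 + Q\right) \left(5 + V\right) = \left(5 + V\right) \left(19 + Q\right)$)
$q = - \frac{12}{5}$ ($q = \frac{1}{1 - 6} \cdot 6 \cdot 2 = \frac{1}{-5} \cdot 6 \cdot 2 = \left(- \frac{1}{5}\right) 6 \cdot 2 = \left(- \frac{6}{5}\right) 2 = - \frac{12}{5} \approx -2.4$)
$Z{\left(X,4 \right)} + q = \left(95 + 5 \cdot 6 + 19 \cdot 4 + 6 \cdot 4\right) - \frac{12}{5} = \left(95 + 30 + 76 + 24\right) - \frac{12}{5} = 225 - \frac{12}{5} = \frac{1113}{5}$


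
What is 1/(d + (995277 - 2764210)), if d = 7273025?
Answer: 1/5504092 ≈ 1.8168e-7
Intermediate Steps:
1/(d + (995277 - 2764210)) = 1/(7273025 + (995277 - 2764210)) = 1/(7273025 - 1768933) = 1/5504092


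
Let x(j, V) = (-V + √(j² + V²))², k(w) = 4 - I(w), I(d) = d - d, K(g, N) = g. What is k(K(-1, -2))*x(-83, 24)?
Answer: 32164 - 192*√7465 ≈ 15575.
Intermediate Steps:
I(d) = 0
k(w) = 4 (k(w) = 4 - 1*0 = 4 + 0 = 4)
x(j, V) = (√(V² + j²) - V)² (x(j, V) = (-V + √(V² + j²))² = (√(V² + j²) - V)²)
k(K(-1, -2))*x(-83, 24) = 4*(24 - √(24² + (-83)²))² = 4*(24 - √(576 + 6889))² = 4*(24 - √7465)²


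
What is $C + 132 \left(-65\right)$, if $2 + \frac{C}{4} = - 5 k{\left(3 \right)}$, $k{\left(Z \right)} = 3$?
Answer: $-8648$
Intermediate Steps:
$C = -68$ ($C = -8 + 4 \left(\left(-5\right) 3\right) = -8 + 4 \left(-15\right) = -8 - 60 = -68$)
$C + 132 \left(-65\right) = -68 + 132 \left(-65\right) = -68 - 8580 = -8648$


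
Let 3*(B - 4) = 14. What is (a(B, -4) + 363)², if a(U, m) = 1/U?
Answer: 89132481/676 ≈ 1.3185e+5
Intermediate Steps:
B = 26/3 (B = 4 + (⅓)*14 = 4 + 14/3 = 26/3 ≈ 8.6667)
(a(B, -4) + 363)² = (1/(26/3) + 363)² = (3/26 + 363)² = (9441/26)² = 89132481/676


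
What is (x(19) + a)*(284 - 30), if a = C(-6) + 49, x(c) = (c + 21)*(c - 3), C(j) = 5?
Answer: 176276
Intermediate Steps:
x(c) = (-3 + c)*(21 + c) (x(c) = (21 + c)*(-3 + c) = (-3 + c)*(21 + c))
a = 54 (a = 5 + 49 = 54)
(x(19) + a)*(284 - 30) = ((-63 + 19**2 + 18*19) + 54)*(284 - 30) = ((-63 + 361 + 342) + 54)*254 = (640 + 54)*254 = 694*254 = 176276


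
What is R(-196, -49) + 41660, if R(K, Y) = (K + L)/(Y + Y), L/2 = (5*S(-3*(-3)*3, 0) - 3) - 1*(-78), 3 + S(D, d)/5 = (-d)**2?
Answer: 41662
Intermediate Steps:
S(D, d) = -15 + 5*d**2 (S(D, d) = -15 + 5*(-d)**2 = -15 + 5*d**2)
L = 0 (L = 2*((5*(-15 + 5*0**2) - 3) - 1*(-78)) = 2*((5*(-15 + 5*0) - 3) + 78) = 2*((5*(-15 + 0) - 3) + 78) = 2*((5*(-15) - 3) + 78) = 2*((-75 - 3) + 78) = 2*(-78 + 78) = 2*0 = 0)
R(K, Y) = K/(2*Y) (R(K, Y) = (K + 0)/(Y + Y) = K/((2*Y)) = K*(1/(2*Y)) = K/(2*Y))
R(-196, -49) + 41660 = (1/2)*(-196)/(-49) + 41660 = (1/2)*(-196)*(-1/49) + 41660 = 2 + 41660 = 41662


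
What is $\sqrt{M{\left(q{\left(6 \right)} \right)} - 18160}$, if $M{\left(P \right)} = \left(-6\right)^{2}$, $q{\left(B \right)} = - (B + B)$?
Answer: $2 i \sqrt{4531} \approx 134.63 i$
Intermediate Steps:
$q{\left(B \right)} = - 2 B$
$M{\left(P \right)} = 36$
$\sqrt{M{\left(q{\left(6 \right)} \right)} - 18160} = \sqrt{36 - 18160} = \sqrt{-18124} = 2 i \sqrt{4531}$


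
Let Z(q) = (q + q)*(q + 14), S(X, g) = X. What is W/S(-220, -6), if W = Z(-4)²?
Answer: -320/11 ≈ -29.091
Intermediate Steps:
Z(q) = 2*q*(14 + q) (Z(q) = (2*q)*(14 + q) = 2*q*(14 + q))
W = 6400 (W = (2*(-4)*(14 - 4))² = (2*(-4)*10)² = (-80)² = 6400)
W/S(-220, -6) = 6400/(-220) = 6400*(-1/220) = -320/11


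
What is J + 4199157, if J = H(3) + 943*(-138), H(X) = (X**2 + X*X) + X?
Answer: 4069044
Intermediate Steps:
H(X) = X + 2*X**2 (H(X) = (X**2 + X**2) + X = 2*X**2 + X = X + 2*X**2)
J = -130113 (J = 3*(1 + 2*3) + 943*(-138) = 3*(1 + 6) - 130134 = 3*7 - 130134 = 21 - 130134 = -130113)
J + 4199157 = -130113 + 4199157 = 4069044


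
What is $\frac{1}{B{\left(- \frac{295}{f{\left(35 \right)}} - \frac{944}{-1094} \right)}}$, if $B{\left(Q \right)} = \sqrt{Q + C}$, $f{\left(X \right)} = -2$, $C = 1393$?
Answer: $\frac{\sqrt{1844758594}}{1686251} \approx 0.025471$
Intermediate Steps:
$B{\left(Q \right)} = \sqrt{1393 + Q}$ ($B{\left(Q \right)} = \sqrt{Q + 1393} = \sqrt{1393 + Q}$)
$\frac{1}{B{\left(- \frac{295}{f{\left(35 \right)}} - \frac{944}{-1094} \right)}} = \frac{1}{\sqrt{1393 - \left(- \frac{472}{547} - \frac{295}{2}\right)}} = \frac{1}{\sqrt{1393 - - \frac{162309}{1094}}} = \frac{1}{\sqrt{1393 + \left(\frac{295}{2} + \frac{472}{547}\right)}} = \frac{1}{\sqrt{1393 + \frac{162309}{1094}}} = \frac{1}{\sqrt{\frac{1686251}{1094}}} = \frac{1}{\frac{1}{1094} \sqrt{1844758594}} = \frac{\sqrt{1844758594}}{1686251}$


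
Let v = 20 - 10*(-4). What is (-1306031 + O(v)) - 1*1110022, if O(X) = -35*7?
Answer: -2416298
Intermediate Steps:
v = 60 (v = 20 + 40 = 60)
O(X) = -245
(-1306031 + O(v)) - 1*1110022 = (-1306031 - 245) - 1*1110022 = -1306276 - 1110022 = -2416298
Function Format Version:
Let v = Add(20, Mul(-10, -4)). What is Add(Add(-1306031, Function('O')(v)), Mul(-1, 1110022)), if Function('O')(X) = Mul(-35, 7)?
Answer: -2416298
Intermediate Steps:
v = 60 (v = Add(20, 40) = 60)
Function('O')(X) = -245
Add(Add(-1306031, Function('O')(v)), Mul(-1, 1110022)) = Add(Add(-1306031, -245), Mul(-1, 1110022)) = Add(-1306276, -1110022) = -2416298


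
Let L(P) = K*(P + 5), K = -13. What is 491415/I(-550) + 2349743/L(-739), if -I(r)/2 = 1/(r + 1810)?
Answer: -2954119266157/9542 ≈ -3.0959e+8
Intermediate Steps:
I(r) = -2/(1810 + r) (I(r) = -2/(r + 1810) = -2/(1810 + r))
L(P) = -65 - 13*P (L(P) = -13*(P + 5) = -13*(5 + P) = -65 - 13*P)
491415/I(-550) + 2349743/L(-739) = 491415/((-2/(1810 - 550))) + 2349743/(-65 - 13*(-739)) = 491415/((-2/1260)) + 2349743/(-65 + 9607) = 491415/((-2*1/1260)) + 2349743/9542 = 491415/(-1/630) + 2349743*(1/9542) = 491415*(-630) + 2349743/9542 = -309591450 + 2349743/9542 = -2954119266157/9542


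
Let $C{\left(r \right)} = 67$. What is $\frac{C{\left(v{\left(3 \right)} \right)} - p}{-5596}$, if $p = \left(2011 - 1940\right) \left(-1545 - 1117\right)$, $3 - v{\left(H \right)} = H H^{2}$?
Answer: $- \frac{189069}{5596} \approx -33.786$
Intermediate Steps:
$v{\left(H \right)} = 3 - H^{3}$ ($v{\left(H \right)} = 3 - H H^{2} = 3 - H^{3}$)
$p = -189002$ ($p = 71 \left(-2662\right) = -189002$)
$\frac{C{\left(v{\left(3 \right)} \right)} - p}{-5596} = \frac{67 - -189002}{-5596} = \left(67 + 189002\right) \left(- \frac{1}{5596}\right) = 189069 \left(- \frac{1}{5596}\right) = - \frac{189069}{5596}$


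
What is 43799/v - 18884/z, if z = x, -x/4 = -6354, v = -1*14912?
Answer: -174349199/47375424 ≈ -3.6802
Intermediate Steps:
v = -14912
x = 25416 (x = -4*(-6354) = 25416)
z = 25416
43799/v - 18884/z = 43799/(-14912) - 18884/25416 = 43799*(-1/14912) - 18884*1/25416 = -43799/14912 - 4721/6354 = -174349199/47375424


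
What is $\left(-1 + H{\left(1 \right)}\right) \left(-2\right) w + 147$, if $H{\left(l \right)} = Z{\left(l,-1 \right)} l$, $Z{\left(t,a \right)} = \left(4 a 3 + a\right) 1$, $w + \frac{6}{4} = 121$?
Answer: $3493$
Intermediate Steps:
$w = \frac{239}{2}$ ($w = - \frac{3}{2} + 121 = \frac{239}{2} \approx 119.5$)
$Z{\left(t,a \right)} = 13 a$ ($Z{\left(t,a \right)} = \left(12 a + a\right) 1 = 13 a 1 = 13 a$)
$H{\left(l \right)} = - 13 l$ ($H{\left(l \right)} = 13 \left(-1\right) l = - 13 l$)
$\left(-1 + H{\left(1 \right)}\right) \left(-2\right) w + 147 = \left(-1 - 13\right) \left(-2\right) \frac{239}{2} + 147 = \left(-14\right) \left(-2\right) \frac{239}{2} + 147 = 28 \cdot \frac{239}{2} + 147 = 3346 + 147 = 3493$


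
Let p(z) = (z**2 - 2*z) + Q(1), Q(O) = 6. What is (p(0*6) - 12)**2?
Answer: 36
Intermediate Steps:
p(z) = 6 + z**2 - 2*z (p(z) = (z**2 - 2*z) + 6 = 6 + z**2 - 2*z)
(p(0*6) - 12)**2 = ((6 + (0*6)**2 - 0*6) - 12)**2 = ((6 + 0**2 - 2*0) - 12)**2 = ((6 + 0 + 0) - 12)**2 = (6 - 12)**2 = (-6)**2 = 36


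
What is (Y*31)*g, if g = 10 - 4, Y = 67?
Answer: 12462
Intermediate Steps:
g = 6
(Y*31)*g = (67*31)*6 = 2077*6 = 12462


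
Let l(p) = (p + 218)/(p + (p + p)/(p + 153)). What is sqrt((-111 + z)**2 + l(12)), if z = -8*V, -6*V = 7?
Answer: 5*sqrt(415860394)/1002 ≈ 101.76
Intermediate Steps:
V = -7/6 (V = -1/6*7 = -7/6 ≈ -1.1667)
l(p) = (218 + p)/(p + 2*p/(153 + p)) (l(p) = (218 + p)/(p + (2*p)/(153 + p)) = (218 + p)/(p + 2*p/(153 + p)))
z = 28/3 (z = -8*(-7/6) = 28/3 ≈ 9.3333)
sqrt((-111 + z)**2 + l(12)) = sqrt((-111 + 28/3)**2 + (33354 + 12**2 + 371*12)/(12*(155 + 12))) = sqrt((-305/3)**2 + (1/12)*(33354 + 144 + 4452)/167) = sqrt(93025/9 + (1/12)*(1/167)*37950) = sqrt(93025/9 + 6325/334) = sqrt(31127275/3006) = 5*sqrt(415860394)/1002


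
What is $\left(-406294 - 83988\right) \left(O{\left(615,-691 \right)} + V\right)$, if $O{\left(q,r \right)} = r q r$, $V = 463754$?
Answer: $-144199079118458$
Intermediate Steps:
$O{\left(q,r \right)} = q r^{2}$ ($O{\left(q,r \right)} = q r r = q r^{2}$)
$\left(-406294 - 83988\right) \left(O{\left(615,-691 \right)} + V\right) = \left(-406294 - 83988\right) \left(615 \left(-691\right)^{2} + 463754\right) = - 490282 \left(615 \cdot 477481 + 463754\right) = - 490282 \left(293650815 + 463754\right) = \left(-490282\right) 294114569 = -144199079118458$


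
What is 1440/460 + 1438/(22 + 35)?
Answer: 37178/1311 ≈ 28.358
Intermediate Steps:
1440/460 + 1438/(22 + 35) = 1440*(1/460) + 1438/57 = 72/23 + 1438*(1/57) = 72/23 + 1438/57 = 37178/1311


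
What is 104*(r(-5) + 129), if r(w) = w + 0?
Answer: 12896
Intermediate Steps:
r(w) = w
104*(r(-5) + 129) = 104*(-5 + 129) = 104*124 = 12896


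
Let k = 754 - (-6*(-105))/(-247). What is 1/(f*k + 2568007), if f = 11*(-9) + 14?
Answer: 247/618413949 ≈ 3.9941e-7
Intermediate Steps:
k = 186868/247 (k = 754 - 630*(-1)/247 = 754 - 1*(-630/247) = 754 + 630/247 = 186868/247 ≈ 756.55)
f = -85 (f = -99 + 14 = -85)
1/(f*k + 2568007) = 1/(-85*186868/247 + 2568007) = 1/(-15883780/247 + 2568007) = 1/(618413949/247) = 247/618413949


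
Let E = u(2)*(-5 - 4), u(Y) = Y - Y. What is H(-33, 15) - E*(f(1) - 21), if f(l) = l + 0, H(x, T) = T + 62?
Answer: 77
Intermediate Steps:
H(x, T) = 62 + T
u(Y) = 0
f(l) = l
E = 0 (E = 0*(-5 - 4) = 0*(-9) = 0)
H(-33, 15) - E*(f(1) - 21) = (62 + 15) - 0*(1 - 21) = 77 - 0*(-20) = 77 - 1*0 = 77 + 0 = 77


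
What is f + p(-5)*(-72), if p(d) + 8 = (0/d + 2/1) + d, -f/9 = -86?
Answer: 1566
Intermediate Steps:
f = 774 (f = -9*(-86) = 774)
p(d) = -6 + d (p(d) = -8 + ((0/d + 2/1) + d) = -8 + ((0 + 2*1) + d) = -8 + ((0 + 2) + d) = -8 + (2 + d) = -6 + d)
f + p(-5)*(-72) = 774 + (-6 - 5)*(-72) = 774 - 11*(-72) = 774 + 792 = 1566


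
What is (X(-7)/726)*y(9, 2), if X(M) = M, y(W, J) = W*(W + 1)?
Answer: -105/121 ≈ -0.86777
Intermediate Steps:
y(W, J) = W*(1 + W)
(X(-7)/726)*y(9, 2) = (-7/726)*(9*(1 + 9)) = (-7*1/726)*(9*10) = -7/726*90 = -105/121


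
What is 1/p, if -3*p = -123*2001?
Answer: 1/82041 ≈ 1.2189e-5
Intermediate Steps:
p = 82041 (p = -(-41)*2001 = -1/3*(-246123) = 82041)
1/p = 1/82041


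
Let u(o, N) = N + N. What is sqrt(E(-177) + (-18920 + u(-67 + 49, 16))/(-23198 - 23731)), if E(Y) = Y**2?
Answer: sqrt(7666412842049)/15643 ≈ 177.00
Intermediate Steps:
u(o, N) = 2*N
sqrt(E(-177) + (-18920 + u(-67 + 49, 16))/(-23198 - 23731)) = sqrt((-177)**2 + (-18920 + 2*16)/(-23198 - 23731)) = sqrt(31329 + (-18920 + 32)/(-46929)) = sqrt(31329 - 18888*(-1/46929)) = sqrt(31329 + 6296/15643) = sqrt(490085843/15643) = sqrt(7666412842049)/15643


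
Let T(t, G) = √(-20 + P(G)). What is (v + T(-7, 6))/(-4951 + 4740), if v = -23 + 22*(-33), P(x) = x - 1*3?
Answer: 749/211 - I*√17/211 ≈ 3.5498 - 0.019541*I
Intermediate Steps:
P(x) = -3 + x (P(x) = x - 3 = -3 + x)
T(t, G) = √(-23 + G) (T(t, G) = √(-20 + (-3 + G)) = √(-23 + G))
v = -749 (v = -23 - 726 = -749)
(v + T(-7, 6))/(-4951 + 4740) = (-749 + √(-23 + 6))/(-4951 + 4740) = (-749 + √(-17))/(-211) = (-749 + I*√17)*(-1/211) = 749/211 - I*√17/211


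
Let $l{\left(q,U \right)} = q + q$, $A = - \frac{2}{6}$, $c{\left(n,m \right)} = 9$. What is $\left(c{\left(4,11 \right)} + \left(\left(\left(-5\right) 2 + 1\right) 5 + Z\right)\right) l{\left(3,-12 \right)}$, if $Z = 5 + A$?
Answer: $-188$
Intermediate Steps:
$A = - \frac{1}{3}$ ($A = \left(-2\right) \frac{1}{6} = - \frac{1}{3} \approx -0.33333$)
$l{\left(q,U \right)} = 2 q$
$Z = \frac{14}{3}$ ($Z = 5 - \frac{1}{3} = \frac{14}{3} \approx 4.6667$)
$\left(c{\left(4,11 \right)} + \left(\left(\left(-5\right) 2 + 1\right) 5 + Z\right)\right) l{\left(3,-12 \right)} = \left(9 + \left(\left(\left(-5\right) 2 + 1\right) 5 + \frac{14}{3}\right)\right) 2 \cdot 3 = \left(9 + \left(\left(-10 + 1\right) 5 + \frac{14}{3}\right)\right) 6 = \left(9 + \left(\left(-9\right) 5 + \frac{14}{3}\right)\right) 6 = \left(9 + \left(-45 + \frac{14}{3}\right)\right) 6 = \left(9 - \frac{121}{3}\right) 6 = \left(- \frac{94}{3}\right) 6 = -188$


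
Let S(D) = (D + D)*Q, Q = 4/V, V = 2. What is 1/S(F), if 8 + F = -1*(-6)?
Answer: -⅛ ≈ -0.12500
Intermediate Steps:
Q = 2 (Q = 4/2 = 4*(½) = 2)
F = -2 (F = -8 - 1*(-6) = -8 + 6 = -2)
S(D) = 4*D (S(D) = (D + D)*2 = (2*D)*2 = 4*D)
1/S(F) = 1/(4*(-2)) = 1/(-8) = -⅛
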